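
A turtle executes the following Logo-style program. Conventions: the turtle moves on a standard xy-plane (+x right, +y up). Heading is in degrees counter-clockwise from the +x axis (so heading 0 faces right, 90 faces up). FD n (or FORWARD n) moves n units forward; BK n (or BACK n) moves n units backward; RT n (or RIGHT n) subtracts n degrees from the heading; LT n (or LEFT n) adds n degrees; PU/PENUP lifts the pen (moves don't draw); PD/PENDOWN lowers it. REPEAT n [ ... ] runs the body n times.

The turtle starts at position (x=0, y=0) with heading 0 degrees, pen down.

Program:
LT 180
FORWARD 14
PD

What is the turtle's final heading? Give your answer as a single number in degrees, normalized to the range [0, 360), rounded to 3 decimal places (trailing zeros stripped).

Executing turtle program step by step:
Start: pos=(0,0), heading=0, pen down
LT 180: heading 0 -> 180
FD 14: (0,0) -> (-14,0) [heading=180, draw]
PD: pen down
Final: pos=(-14,0), heading=180, 1 segment(s) drawn

Answer: 180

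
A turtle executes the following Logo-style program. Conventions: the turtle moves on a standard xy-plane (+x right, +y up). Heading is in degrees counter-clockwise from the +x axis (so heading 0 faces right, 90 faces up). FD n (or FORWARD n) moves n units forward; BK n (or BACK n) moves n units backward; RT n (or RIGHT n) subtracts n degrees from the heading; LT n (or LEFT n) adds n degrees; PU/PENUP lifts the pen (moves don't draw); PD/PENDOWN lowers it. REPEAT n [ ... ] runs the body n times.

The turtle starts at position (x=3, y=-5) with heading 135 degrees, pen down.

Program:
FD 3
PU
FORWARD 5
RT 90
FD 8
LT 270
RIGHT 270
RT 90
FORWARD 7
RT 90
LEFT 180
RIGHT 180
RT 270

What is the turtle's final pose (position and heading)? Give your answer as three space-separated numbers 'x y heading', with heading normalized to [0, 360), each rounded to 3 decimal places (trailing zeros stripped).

Answer: 7.95 1.364 315

Derivation:
Executing turtle program step by step:
Start: pos=(3,-5), heading=135, pen down
FD 3: (3,-5) -> (0.879,-2.879) [heading=135, draw]
PU: pen up
FD 5: (0.879,-2.879) -> (-2.657,0.657) [heading=135, move]
RT 90: heading 135 -> 45
FD 8: (-2.657,0.657) -> (3,6.314) [heading=45, move]
LT 270: heading 45 -> 315
RT 270: heading 315 -> 45
RT 90: heading 45 -> 315
FD 7: (3,6.314) -> (7.95,1.364) [heading=315, move]
RT 90: heading 315 -> 225
LT 180: heading 225 -> 45
RT 180: heading 45 -> 225
RT 270: heading 225 -> 315
Final: pos=(7.95,1.364), heading=315, 1 segment(s) drawn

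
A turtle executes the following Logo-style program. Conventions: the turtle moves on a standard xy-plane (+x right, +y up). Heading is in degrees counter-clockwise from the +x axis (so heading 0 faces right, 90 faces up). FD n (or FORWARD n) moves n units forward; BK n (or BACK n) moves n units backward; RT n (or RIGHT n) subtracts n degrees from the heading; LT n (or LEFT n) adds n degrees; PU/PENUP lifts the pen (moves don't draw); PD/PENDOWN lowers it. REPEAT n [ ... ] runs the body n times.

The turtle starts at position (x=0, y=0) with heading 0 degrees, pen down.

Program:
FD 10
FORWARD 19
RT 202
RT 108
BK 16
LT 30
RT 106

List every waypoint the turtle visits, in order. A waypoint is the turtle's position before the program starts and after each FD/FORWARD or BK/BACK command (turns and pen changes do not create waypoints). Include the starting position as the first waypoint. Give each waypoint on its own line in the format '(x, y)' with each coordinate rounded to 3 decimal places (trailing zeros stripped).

Answer: (0, 0)
(10, 0)
(29, 0)
(18.715, -12.257)

Derivation:
Executing turtle program step by step:
Start: pos=(0,0), heading=0, pen down
FD 10: (0,0) -> (10,0) [heading=0, draw]
FD 19: (10,0) -> (29,0) [heading=0, draw]
RT 202: heading 0 -> 158
RT 108: heading 158 -> 50
BK 16: (29,0) -> (18.715,-12.257) [heading=50, draw]
LT 30: heading 50 -> 80
RT 106: heading 80 -> 334
Final: pos=(18.715,-12.257), heading=334, 3 segment(s) drawn
Waypoints (4 total):
(0, 0)
(10, 0)
(29, 0)
(18.715, -12.257)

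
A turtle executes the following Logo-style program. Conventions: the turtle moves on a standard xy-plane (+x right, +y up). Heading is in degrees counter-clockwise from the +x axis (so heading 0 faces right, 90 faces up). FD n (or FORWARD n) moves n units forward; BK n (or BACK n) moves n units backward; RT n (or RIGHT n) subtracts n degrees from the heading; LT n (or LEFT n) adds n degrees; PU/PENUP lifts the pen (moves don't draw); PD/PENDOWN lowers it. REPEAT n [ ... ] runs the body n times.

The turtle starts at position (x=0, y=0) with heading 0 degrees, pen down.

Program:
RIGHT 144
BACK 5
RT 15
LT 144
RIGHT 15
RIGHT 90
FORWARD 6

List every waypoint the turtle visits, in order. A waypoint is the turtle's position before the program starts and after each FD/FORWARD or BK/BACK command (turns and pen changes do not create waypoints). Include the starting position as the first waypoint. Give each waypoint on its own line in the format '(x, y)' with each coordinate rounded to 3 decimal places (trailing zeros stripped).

Answer: (0, 0)
(4.045, 2.939)
(1.045, -2.257)

Derivation:
Executing turtle program step by step:
Start: pos=(0,0), heading=0, pen down
RT 144: heading 0 -> 216
BK 5: (0,0) -> (4.045,2.939) [heading=216, draw]
RT 15: heading 216 -> 201
LT 144: heading 201 -> 345
RT 15: heading 345 -> 330
RT 90: heading 330 -> 240
FD 6: (4.045,2.939) -> (1.045,-2.257) [heading=240, draw]
Final: pos=(1.045,-2.257), heading=240, 2 segment(s) drawn
Waypoints (3 total):
(0, 0)
(4.045, 2.939)
(1.045, -2.257)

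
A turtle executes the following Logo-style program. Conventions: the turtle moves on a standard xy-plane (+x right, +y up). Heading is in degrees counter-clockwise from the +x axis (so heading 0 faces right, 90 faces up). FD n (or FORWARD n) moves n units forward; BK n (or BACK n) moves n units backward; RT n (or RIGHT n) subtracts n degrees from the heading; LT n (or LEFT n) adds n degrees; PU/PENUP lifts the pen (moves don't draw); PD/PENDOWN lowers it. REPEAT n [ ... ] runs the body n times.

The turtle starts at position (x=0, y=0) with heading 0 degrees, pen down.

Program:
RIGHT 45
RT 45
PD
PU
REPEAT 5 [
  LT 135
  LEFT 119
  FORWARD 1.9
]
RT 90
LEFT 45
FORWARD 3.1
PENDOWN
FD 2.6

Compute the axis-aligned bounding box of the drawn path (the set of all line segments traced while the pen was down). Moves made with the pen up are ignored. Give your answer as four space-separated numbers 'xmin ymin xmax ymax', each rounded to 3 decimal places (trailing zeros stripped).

Answer: 0.192 4.301 1.684 6.43

Derivation:
Executing turtle program step by step:
Start: pos=(0,0), heading=0, pen down
RT 45: heading 0 -> 315
RT 45: heading 315 -> 270
PD: pen down
PU: pen up
REPEAT 5 [
  -- iteration 1/5 --
  LT 135: heading 270 -> 45
  LT 119: heading 45 -> 164
  FD 1.9: (0,0) -> (-1.826,0.524) [heading=164, move]
  -- iteration 2/5 --
  LT 135: heading 164 -> 299
  LT 119: heading 299 -> 58
  FD 1.9: (-1.826,0.524) -> (-0.82,2.135) [heading=58, move]
  -- iteration 3/5 --
  LT 135: heading 58 -> 193
  LT 119: heading 193 -> 312
  FD 1.9: (-0.82,2.135) -> (0.452,0.723) [heading=312, move]
  -- iteration 4/5 --
  LT 135: heading 312 -> 87
  LT 119: heading 87 -> 206
  FD 1.9: (0.452,0.723) -> (-1.256,-0.11) [heading=206, move]
  -- iteration 5/5 --
  LT 135: heading 206 -> 341
  LT 119: heading 341 -> 100
  FD 1.9: (-1.256,-0.11) -> (-1.586,1.761) [heading=100, move]
]
RT 90: heading 100 -> 10
LT 45: heading 10 -> 55
FD 3.1: (-1.586,1.761) -> (0.192,4.301) [heading=55, move]
PD: pen down
FD 2.6: (0.192,4.301) -> (1.684,6.43) [heading=55, draw]
Final: pos=(1.684,6.43), heading=55, 1 segment(s) drawn

Segment endpoints: x in {0.192, 1.684}, y in {4.301, 6.43}
xmin=0.192, ymin=4.301, xmax=1.684, ymax=6.43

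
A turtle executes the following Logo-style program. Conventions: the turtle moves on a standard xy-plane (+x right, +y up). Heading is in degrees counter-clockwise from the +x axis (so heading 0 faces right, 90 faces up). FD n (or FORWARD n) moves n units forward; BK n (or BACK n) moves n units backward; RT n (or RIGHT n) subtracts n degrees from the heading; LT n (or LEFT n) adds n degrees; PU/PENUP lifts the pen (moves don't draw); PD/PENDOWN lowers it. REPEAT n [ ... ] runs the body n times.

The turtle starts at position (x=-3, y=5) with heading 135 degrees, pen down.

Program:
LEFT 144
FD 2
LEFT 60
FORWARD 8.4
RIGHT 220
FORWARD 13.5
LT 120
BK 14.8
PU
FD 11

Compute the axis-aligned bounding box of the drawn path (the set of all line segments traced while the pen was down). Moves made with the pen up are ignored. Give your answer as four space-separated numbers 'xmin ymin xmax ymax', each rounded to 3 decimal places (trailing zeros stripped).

Executing turtle program step by step:
Start: pos=(-3,5), heading=135, pen down
LT 144: heading 135 -> 279
FD 2: (-3,5) -> (-2.687,3.025) [heading=279, draw]
LT 60: heading 279 -> 339
FD 8.4: (-2.687,3.025) -> (5.155,0.014) [heading=339, draw]
RT 220: heading 339 -> 119
FD 13.5: (5.155,0.014) -> (-1.39,11.822) [heading=119, draw]
LT 120: heading 119 -> 239
BK 14.8: (-1.39,11.822) -> (6.233,24.508) [heading=239, draw]
PU: pen up
FD 11: (6.233,24.508) -> (0.567,15.079) [heading=239, move]
Final: pos=(0.567,15.079), heading=239, 4 segment(s) drawn

Segment endpoints: x in {-3, -2.687, -1.39, 5.155, 6.233}, y in {0.014, 3.025, 5, 11.822, 24.508}
xmin=-3, ymin=0.014, xmax=6.233, ymax=24.508

Answer: -3 0.014 6.233 24.508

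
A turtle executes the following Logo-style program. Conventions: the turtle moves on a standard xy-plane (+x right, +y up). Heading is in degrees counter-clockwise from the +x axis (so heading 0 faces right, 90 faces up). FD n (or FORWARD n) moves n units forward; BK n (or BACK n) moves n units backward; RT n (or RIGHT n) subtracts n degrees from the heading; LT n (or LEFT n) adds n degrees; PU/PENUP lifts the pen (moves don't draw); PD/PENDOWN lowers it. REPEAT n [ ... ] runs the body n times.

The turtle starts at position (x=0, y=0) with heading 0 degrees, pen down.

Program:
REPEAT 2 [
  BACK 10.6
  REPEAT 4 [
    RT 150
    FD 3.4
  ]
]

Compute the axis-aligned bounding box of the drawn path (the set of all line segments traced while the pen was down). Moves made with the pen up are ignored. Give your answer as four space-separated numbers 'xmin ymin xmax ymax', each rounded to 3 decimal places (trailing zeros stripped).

Answer: -13.544 -11.335 0 1.244

Derivation:
Executing turtle program step by step:
Start: pos=(0,0), heading=0, pen down
REPEAT 2 [
  -- iteration 1/2 --
  BK 10.6: (0,0) -> (-10.6,0) [heading=0, draw]
  REPEAT 4 [
    -- iteration 1/4 --
    RT 150: heading 0 -> 210
    FD 3.4: (-10.6,0) -> (-13.544,-1.7) [heading=210, draw]
    -- iteration 2/4 --
    RT 150: heading 210 -> 60
    FD 3.4: (-13.544,-1.7) -> (-11.844,1.244) [heading=60, draw]
    -- iteration 3/4 --
    RT 150: heading 60 -> 270
    FD 3.4: (-11.844,1.244) -> (-11.844,-2.156) [heading=270, draw]
    -- iteration 4/4 --
    RT 150: heading 270 -> 120
    FD 3.4: (-11.844,-2.156) -> (-13.544,0.789) [heading=120, draw]
  ]
  -- iteration 2/2 --
  BK 10.6: (-13.544,0.789) -> (-8.244,-8.391) [heading=120, draw]
  REPEAT 4 [
    -- iteration 1/4 --
    RT 150: heading 120 -> 330
    FD 3.4: (-8.244,-8.391) -> (-5.3,-10.091) [heading=330, draw]
    -- iteration 2/4 --
    RT 150: heading 330 -> 180
    FD 3.4: (-5.3,-10.091) -> (-8.7,-10.091) [heading=180, draw]
    -- iteration 3/4 --
    RT 150: heading 180 -> 30
    FD 3.4: (-8.7,-10.091) -> (-5.756,-8.391) [heading=30, draw]
    -- iteration 4/4 --
    RT 150: heading 30 -> 240
    FD 3.4: (-5.756,-8.391) -> (-7.456,-11.335) [heading=240, draw]
  ]
]
Final: pos=(-7.456,-11.335), heading=240, 10 segment(s) drawn

Segment endpoints: x in {-13.544, -13.544, -11.844, -11.844, -10.6, -8.7, -8.244, -7.456, -5.756, -5.3, 0}, y in {-11.335, -10.091, -10.091, -8.391, -8.391, -2.156, -1.7, 0, 0.789, 1.244}
xmin=-13.544, ymin=-11.335, xmax=0, ymax=1.244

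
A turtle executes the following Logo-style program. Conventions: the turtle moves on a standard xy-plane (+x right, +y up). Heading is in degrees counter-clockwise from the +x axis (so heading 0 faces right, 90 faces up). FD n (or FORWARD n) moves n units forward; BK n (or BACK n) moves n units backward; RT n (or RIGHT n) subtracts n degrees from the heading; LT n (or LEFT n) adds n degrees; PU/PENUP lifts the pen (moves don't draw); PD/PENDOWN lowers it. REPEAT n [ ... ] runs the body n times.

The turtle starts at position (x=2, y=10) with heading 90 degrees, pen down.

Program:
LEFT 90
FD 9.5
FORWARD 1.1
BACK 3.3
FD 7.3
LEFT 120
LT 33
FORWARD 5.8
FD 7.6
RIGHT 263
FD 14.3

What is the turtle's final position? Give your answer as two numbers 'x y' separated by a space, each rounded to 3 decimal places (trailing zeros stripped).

Executing turtle program step by step:
Start: pos=(2,10), heading=90, pen down
LT 90: heading 90 -> 180
FD 9.5: (2,10) -> (-7.5,10) [heading=180, draw]
FD 1.1: (-7.5,10) -> (-8.6,10) [heading=180, draw]
BK 3.3: (-8.6,10) -> (-5.3,10) [heading=180, draw]
FD 7.3: (-5.3,10) -> (-12.6,10) [heading=180, draw]
LT 120: heading 180 -> 300
LT 33: heading 300 -> 333
FD 5.8: (-12.6,10) -> (-7.432,7.367) [heading=333, draw]
FD 7.6: (-7.432,7.367) -> (-0.661,3.917) [heading=333, draw]
RT 263: heading 333 -> 70
FD 14.3: (-0.661,3.917) -> (4.23,17.354) [heading=70, draw]
Final: pos=(4.23,17.354), heading=70, 7 segment(s) drawn

Answer: 4.23 17.354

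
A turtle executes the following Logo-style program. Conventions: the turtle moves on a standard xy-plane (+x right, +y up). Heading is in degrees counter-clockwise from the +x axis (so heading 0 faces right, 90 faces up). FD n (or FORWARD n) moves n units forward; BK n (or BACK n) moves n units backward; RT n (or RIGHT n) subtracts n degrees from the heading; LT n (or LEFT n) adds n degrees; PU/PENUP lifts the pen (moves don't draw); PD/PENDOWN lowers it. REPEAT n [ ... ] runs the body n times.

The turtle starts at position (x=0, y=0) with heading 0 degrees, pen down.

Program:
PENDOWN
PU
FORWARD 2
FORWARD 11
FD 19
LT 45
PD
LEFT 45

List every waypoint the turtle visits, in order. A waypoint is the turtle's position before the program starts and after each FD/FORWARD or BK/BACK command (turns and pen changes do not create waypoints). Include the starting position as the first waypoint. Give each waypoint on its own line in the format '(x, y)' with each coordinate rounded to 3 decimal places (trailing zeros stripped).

Answer: (0, 0)
(2, 0)
(13, 0)
(32, 0)

Derivation:
Executing turtle program step by step:
Start: pos=(0,0), heading=0, pen down
PD: pen down
PU: pen up
FD 2: (0,0) -> (2,0) [heading=0, move]
FD 11: (2,0) -> (13,0) [heading=0, move]
FD 19: (13,0) -> (32,0) [heading=0, move]
LT 45: heading 0 -> 45
PD: pen down
LT 45: heading 45 -> 90
Final: pos=(32,0), heading=90, 0 segment(s) drawn
Waypoints (4 total):
(0, 0)
(2, 0)
(13, 0)
(32, 0)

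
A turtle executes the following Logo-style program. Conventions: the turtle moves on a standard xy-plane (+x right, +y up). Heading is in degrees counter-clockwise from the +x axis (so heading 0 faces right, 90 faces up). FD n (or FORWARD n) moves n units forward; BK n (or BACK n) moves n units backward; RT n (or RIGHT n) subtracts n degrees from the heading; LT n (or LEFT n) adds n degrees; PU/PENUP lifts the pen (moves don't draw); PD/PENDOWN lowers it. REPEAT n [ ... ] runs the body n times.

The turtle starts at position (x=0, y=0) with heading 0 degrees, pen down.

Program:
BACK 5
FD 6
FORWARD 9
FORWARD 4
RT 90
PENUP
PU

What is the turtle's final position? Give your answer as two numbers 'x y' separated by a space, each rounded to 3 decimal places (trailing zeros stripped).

Answer: 14 0

Derivation:
Executing turtle program step by step:
Start: pos=(0,0), heading=0, pen down
BK 5: (0,0) -> (-5,0) [heading=0, draw]
FD 6: (-5,0) -> (1,0) [heading=0, draw]
FD 9: (1,0) -> (10,0) [heading=0, draw]
FD 4: (10,0) -> (14,0) [heading=0, draw]
RT 90: heading 0 -> 270
PU: pen up
PU: pen up
Final: pos=(14,0), heading=270, 4 segment(s) drawn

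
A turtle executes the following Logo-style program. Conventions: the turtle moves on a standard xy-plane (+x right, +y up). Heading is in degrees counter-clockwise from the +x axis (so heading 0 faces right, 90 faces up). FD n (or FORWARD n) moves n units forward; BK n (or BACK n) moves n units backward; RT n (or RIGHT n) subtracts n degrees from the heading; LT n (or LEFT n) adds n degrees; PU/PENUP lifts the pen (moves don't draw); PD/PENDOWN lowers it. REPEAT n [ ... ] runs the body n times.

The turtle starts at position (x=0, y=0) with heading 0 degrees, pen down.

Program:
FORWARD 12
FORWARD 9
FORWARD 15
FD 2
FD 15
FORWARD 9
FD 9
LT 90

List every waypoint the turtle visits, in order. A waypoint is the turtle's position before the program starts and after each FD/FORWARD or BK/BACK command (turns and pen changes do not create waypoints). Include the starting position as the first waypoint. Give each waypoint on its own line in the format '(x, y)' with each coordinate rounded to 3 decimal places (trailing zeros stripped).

Executing turtle program step by step:
Start: pos=(0,0), heading=0, pen down
FD 12: (0,0) -> (12,0) [heading=0, draw]
FD 9: (12,0) -> (21,0) [heading=0, draw]
FD 15: (21,0) -> (36,0) [heading=0, draw]
FD 2: (36,0) -> (38,0) [heading=0, draw]
FD 15: (38,0) -> (53,0) [heading=0, draw]
FD 9: (53,0) -> (62,0) [heading=0, draw]
FD 9: (62,0) -> (71,0) [heading=0, draw]
LT 90: heading 0 -> 90
Final: pos=(71,0), heading=90, 7 segment(s) drawn
Waypoints (8 total):
(0, 0)
(12, 0)
(21, 0)
(36, 0)
(38, 0)
(53, 0)
(62, 0)
(71, 0)

Answer: (0, 0)
(12, 0)
(21, 0)
(36, 0)
(38, 0)
(53, 0)
(62, 0)
(71, 0)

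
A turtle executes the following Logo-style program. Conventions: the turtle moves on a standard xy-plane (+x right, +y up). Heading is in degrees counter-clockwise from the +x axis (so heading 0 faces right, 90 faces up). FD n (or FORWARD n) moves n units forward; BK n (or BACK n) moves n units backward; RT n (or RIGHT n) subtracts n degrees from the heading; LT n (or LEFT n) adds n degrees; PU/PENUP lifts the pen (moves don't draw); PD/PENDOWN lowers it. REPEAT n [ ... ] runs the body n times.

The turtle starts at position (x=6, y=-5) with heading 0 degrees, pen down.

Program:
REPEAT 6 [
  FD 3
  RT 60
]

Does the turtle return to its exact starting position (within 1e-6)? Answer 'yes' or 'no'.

Executing turtle program step by step:
Start: pos=(6,-5), heading=0, pen down
REPEAT 6 [
  -- iteration 1/6 --
  FD 3: (6,-5) -> (9,-5) [heading=0, draw]
  RT 60: heading 0 -> 300
  -- iteration 2/6 --
  FD 3: (9,-5) -> (10.5,-7.598) [heading=300, draw]
  RT 60: heading 300 -> 240
  -- iteration 3/6 --
  FD 3: (10.5,-7.598) -> (9,-10.196) [heading=240, draw]
  RT 60: heading 240 -> 180
  -- iteration 4/6 --
  FD 3: (9,-10.196) -> (6,-10.196) [heading=180, draw]
  RT 60: heading 180 -> 120
  -- iteration 5/6 --
  FD 3: (6,-10.196) -> (4.5,-7.598) [heading=120, draw]
  RT 60: heading 120 -> 60
  -- iteration 6/6 --
  FD 3: (4.5,-7.598) -> (6,-5) [heading=60, draw]
  RT 60: heading 60 -> 0
]
Final: pos=(6,-5), heading=0, 6 segment(s) drawn

Start position: (6, -5)
Final position: (6, -5)
Distance = 0; < 1e-6 -> CLOSED

Answer: yes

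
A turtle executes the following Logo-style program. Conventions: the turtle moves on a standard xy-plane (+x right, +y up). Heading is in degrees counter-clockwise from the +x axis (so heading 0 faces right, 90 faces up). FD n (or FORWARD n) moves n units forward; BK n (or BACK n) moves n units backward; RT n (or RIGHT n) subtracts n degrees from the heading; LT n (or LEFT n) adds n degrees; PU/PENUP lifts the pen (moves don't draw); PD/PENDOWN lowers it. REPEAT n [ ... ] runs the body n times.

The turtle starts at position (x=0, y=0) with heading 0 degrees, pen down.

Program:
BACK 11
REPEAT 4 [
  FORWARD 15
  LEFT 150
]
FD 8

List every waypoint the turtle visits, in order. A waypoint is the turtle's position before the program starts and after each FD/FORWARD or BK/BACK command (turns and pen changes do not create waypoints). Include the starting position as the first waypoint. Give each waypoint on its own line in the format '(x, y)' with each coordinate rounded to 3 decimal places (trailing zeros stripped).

Answer: (0, 0)
(-11, 0)
(4, 0)
(-8.99, 7.5)
(-1.49, -5.49)
(-1.49, 9.51)
(-5.49, 2.581)

Derivation:
Executing turtle program step by step:
Start: pos=(0,0), heading=0, pen down
BK 11: (0,0) -> (-11,0) [heading=0, draw]
REPEAT 4 [
  -- iteration 1/4 --
  FD 15: (-11,0) -> (4,0) [heading=0, draw]
  LT 150: heading 0 -> 150
  -- iteration 2/4 --
  FD 15: (4,0) -> (-8.99,7.5) [heading=150, draw]
  LT 150: heading 150 -> 300
  -- iteration 3/4 --
  FD 15: (-8.99,7.5) -> (-1.49,-5.49) [heading=300, draw]
  LT 150: heading 300 -> 90
  -- iteration 4/4 --
  FD 15: (-1.49,-5.49) -> (-1.49,9.51) [heading=90, draw]
  LT 150: heading 90 -> 240
]
FD 8: (-1.49,9.51) -> (-5.49,2.581) [heading=240, draw]
Final: pos=(-5.49,2.581), heading=240, 6 segment(s) drawn
Waypoints (7 total):
(0, 0)
(-11, 0)
(4, 0)
(-8.99, 7.5)
(-1.49, -5.49)
(-1.49, 9.51)
(-5.49, 2.581)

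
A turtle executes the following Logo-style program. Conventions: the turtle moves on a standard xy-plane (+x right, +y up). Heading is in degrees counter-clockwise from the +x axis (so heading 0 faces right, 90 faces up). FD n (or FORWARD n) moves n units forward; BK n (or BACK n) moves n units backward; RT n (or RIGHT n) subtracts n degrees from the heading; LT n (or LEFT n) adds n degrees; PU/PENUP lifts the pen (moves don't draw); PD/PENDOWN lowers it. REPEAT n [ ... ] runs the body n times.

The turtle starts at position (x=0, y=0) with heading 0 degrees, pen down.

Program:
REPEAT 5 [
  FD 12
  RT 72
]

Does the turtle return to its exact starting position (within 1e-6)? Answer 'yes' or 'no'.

Answer: yes

Derivation:
Executing turtle program step by step:
Start: pos=(0,0), heading=0, pen down
REPEAT 5 [
  -- iteration 1/5 --
  FD 12: (0,0) -> (12,0) [heading=0, draw]
  RT 72: heading 0 -> 288
  -- iteration 2/5 --
  FD 12: (12,0) -> (15.708,-11.413) [heading=288, draw]
  RT 72: heading 288 -> 216
  -- iteration 3/5 --
  FD 12: (15.708,-11.413) -> (6,-18.466) [heading=216, draw]
  RT 72: heading 216 -> 144
  -- iteration 4/5 --
  FD 12: (6,-18.466) -> (-3.708,-11.413) [heading=144, draw]
  RT 72: heading 144 -> 72
  -- iteration 5/5 --
  FD 12: (-3.708,-11.413) -> (0,0) [heading=72, draw]
  RT 72: heading 72 -> 0
]
Final: pos=(0,0), heading=0, 5 segment(s) drawn

Start position: (0, 0)
Final position: (0, 0)
Distance = 0; < 1e-6 -> CLOSED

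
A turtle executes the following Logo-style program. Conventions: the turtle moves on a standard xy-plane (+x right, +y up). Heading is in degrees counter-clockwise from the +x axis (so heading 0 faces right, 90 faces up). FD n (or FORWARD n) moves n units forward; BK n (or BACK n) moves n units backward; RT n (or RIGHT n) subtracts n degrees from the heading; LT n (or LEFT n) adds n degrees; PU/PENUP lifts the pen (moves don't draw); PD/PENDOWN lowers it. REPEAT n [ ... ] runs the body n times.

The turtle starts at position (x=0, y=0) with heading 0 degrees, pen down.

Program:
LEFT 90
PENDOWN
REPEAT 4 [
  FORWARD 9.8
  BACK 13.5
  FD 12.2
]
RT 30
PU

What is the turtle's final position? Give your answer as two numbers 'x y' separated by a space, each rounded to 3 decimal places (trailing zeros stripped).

Executing turtle program step by step:
Start: pos=(0,0), heading=0, pen down
LT 90: heading 0 -> 90
PD: pen down
REPEAT 4 [
  -- iteration 1/4 --
  FD 9.8: (0,0) -> (0,9.8) [heading=90, draw]
  BK 13.5: (0,9.8) -> (0,-3.7) [heading=90, draw]
  FD 12.2: (0,-3.7) -> (0,8.5) [heading=90, draw]
  -- iteration 2/4 --
  FD 9.8: (0,8.5) -> (0,18.3) [heading=90, draw]
  BK 13.5: (0,18.3) -> (0,4.8) [heading=90, draw]
  FD 12.2: (0,4.8) -> (0,17) [heading=90, draw]
  -- iteration 3/4 --
  FD 9.8: (0,17) -> (0,26.8) [heading=90, draw]
  BK 13.5: (0,26.8) -> (0,13.3) [heading=90, draw]
  FD 12.2: (0,13.3) -> (0,25.5) [heading=90, draw]
  -- iteration 4/4 --
  FD 9.8: (0,25.5) -> (0,35.3) [heading=90, draw]
  BK 13.5: (0,35.3) -> (0,21.8) [heading=90, draw]
  FD 12.2: (0,21.8) -> (0,34) [heading=90, draw]
]
RT 30: heading 90 -> 60
PU: pen up
Final: pos=(0,34), heading=60, 12 segment(s) drawn

Answer: 0 34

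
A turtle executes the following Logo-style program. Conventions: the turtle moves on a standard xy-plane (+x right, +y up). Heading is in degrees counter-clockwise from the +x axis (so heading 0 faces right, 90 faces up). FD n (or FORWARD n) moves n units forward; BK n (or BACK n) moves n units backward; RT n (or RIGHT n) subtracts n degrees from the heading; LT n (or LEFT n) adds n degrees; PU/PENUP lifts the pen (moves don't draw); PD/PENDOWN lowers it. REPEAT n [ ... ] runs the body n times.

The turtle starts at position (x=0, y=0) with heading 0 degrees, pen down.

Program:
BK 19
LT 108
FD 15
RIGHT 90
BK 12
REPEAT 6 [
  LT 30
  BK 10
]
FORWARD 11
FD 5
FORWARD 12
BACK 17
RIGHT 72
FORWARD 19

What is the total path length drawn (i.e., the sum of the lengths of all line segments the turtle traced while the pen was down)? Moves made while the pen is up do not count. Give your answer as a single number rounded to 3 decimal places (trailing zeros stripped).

Executing turtle program step by step:
Start: pos=(0,0), heading=0, pen down
BK 19: (0,0) -> (-19,0) [heading=0, draw]
LT 108: heading 0 -> 108
FD 15: (-19,0) -> (-23.635,14.266) [heading=108, draw]
RT 90: heading 108 -> 18
BK 12: (-23.635,14.266) -> (-35.048,10.558) [heading=18, draw]
REPEAT 6 [
  -- iteration 1/6 --
  LT 30: heading 18 -> 48
  BK 10: (-35.048,10.558) -> (-41.739,3.126) [heading=48, draw]
  -- iteration 2/6 --
  LT 30: heading 48 -> 78
  BK 10: (-41.739,3.126) -> (-43.818,-6.655) [heading=78, draw]
  -- iteration 3/6 --
  LT 30: heading 78 -> 108
  BK 10: (-43.818,-6.655) -> (-40.728,-16.166) [heading=108, draw]
  -- iteration 4/6 --
  LT 30: heading 108 -> 138
  BK 10: (-40.728,-16.166) -> (-33.297,-22.857) [heading=138, draw]
  -- iteration 5/6 --
  LT 30: heading 138 -> 168
  BK 10: (-33.297,-22.857) -> (-23.515,-24.936) [heading=168, draw]
  -- iteration 6/6 --
  LT 30: heading 168 -> 198
  BK 10: (-23.515,-24.936) -> (-14.005,-21.846) [heading=198, draw]
]
FD 11: (-14.005,-21.846) -> (-24.466,-25.245) [heading=198, draw]
FD 5: (-24.466,-25.245) -> (-29.222,-26.79) [heading=198, draw]
FD 12: (-29.222,-26.79) -> (-40.634,-30.499) [heading=198, draw]
BK 17: (-40.634,-30.499) -> (-24.466,-25.245) [heading=198, draw]
RT 72: heading 198 -> 126
FD 19: (-24.466,-25.245) -> (-35.634,-9.874) [heading=126, draw]
Final: pos=(-35.634,-9.874), heading=126, 14 segment(s) drawn

Segment lengths:
  seg 1: (0,0) -> (-19,0), length = 19
  seg 2: (-19,0) -> (-23.635,14.266), length = 15
  seg 3: (-23.635,14.266) -> (-35.048,10.558), length = 12
  seg 4: (-35.048,10.558) -> (-41.739,3.126), length = 10
  seg 5: (-41.739,3.126) -> (-43.818,-6.655), length = 10
  seg 6: (-43.818,-6.655) -> (-40.728,-16.166), length = 10
  seg 7: (-40.728,-16.166) -> (-33.297,-22.857), length = 10
  seg 8: (-33.297,-22.857) -> (-23.515,-24.936), length = 10
  seg 9: (-23.515,-24.936) -> (-14.005,-21.846), length = 10
  seg 10: (-14.005,-21.846) -> (-24.466,-25.245), length = 11
  seg 11: (-24.466,-25.245) -> (-29.222,-26.79), length = 5
  seg 12: (-29.222,-26.79) -> (-40.634,-30.499), length = 12
  seg 13: (-40.634,-30.499) -> (-24.466,-25.245), length = 17
  seg 14: (-24.466,-25.245) -> (-35.634,-9.874), length = 19
Total = 170

Answer: 170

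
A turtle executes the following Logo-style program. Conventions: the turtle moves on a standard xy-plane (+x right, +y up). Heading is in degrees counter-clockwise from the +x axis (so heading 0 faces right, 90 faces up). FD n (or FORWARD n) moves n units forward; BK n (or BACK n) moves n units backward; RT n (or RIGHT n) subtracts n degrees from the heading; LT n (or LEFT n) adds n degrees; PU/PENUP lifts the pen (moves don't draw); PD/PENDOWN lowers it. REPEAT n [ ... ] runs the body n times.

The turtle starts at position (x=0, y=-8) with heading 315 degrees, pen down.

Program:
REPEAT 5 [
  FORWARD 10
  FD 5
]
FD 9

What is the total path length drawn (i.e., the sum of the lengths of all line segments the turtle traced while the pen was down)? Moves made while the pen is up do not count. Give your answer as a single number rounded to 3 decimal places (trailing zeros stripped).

Answer: 84

Derivation:
Executing turtle program step by step:
Start: pos=(0,-8), heading=315, pen down
REPEAT 5 [
  -- iteration 1/5 --
  FD 10: (0,-8) -> (7.071,-15.071) [heading=315, draw]
  FD 5: (7.071,-15.071) -> (10.607,-18.607) [heading=315, draw]
  -- iteration 2/5 --
  FD 10: (10.607,-18.607) -> (17.678,-25.678) [heading=315, draw]
  FD 5: (17.678,-25.678) -> (21.213,-29.213) [heading=315, draw]
  -- iteration 3/5 --
  FD 10: (21.213,-29.213) -> (28.284,-36.284) [heading=315, draw]
  FD 5: (28.284,-36.284) -> (31.82,-39.82) [heading=315, draw]
  -- iteration 4/5 --
  FD 10: (31.82,-39.82) -> (38.891,-46.891) [heading=315, draw]
  FD 5: (38.891,-46.891) -> (42.426,-50.426) [heading=315, draw]
  -- iteration 5/5 --
  FD 10: (42.426,-50.426) -> (49.497,-57.497) [heading=315, draw]
  FD 5: (49.497,-57.497) -> (53.033,-61.033) [heading=315, draw]
]
FD 9: (53.033,-61.033) -> (59.397,-67.397) [heading=315, draw]
Final: pos=(59.397,-67.397), heading=315, 11 segment(s) drawn

Segment lengths:
  seg 1: (0,-8) -> (7.071,-15.071), length = 10
  seg 2: (7.071,-15.071) -> (10.607,-18.607), length = 5
  seg 3: (10.607,-18.607) -> (17.678,-25.678), length = 10
  seg 4: (17.678,-25.678) -> (21.213,-29.213), length = 5
  seg 5: (21.213,-29.213) -> (28.284,-36.284), length = 10
  seg 6: (28.284,-36.284) -> (31.82,-39.82), length = 5
  seg 7: (31.82,-39.82) -> (38.891,-46.891), length = 10
  seg 8: (38.891,-46.891) -> (42.426,-50.426), length = 5
  seg 9: (42.426,-50.426) -> (49.497,-57.497), length = 10
  seg 10: (49.497,-57.497) -> (53.033,-61.033), length = 5
  seg 11: (53.033,-61.033) -> (59.397,-67.397), length = 9
Total = 84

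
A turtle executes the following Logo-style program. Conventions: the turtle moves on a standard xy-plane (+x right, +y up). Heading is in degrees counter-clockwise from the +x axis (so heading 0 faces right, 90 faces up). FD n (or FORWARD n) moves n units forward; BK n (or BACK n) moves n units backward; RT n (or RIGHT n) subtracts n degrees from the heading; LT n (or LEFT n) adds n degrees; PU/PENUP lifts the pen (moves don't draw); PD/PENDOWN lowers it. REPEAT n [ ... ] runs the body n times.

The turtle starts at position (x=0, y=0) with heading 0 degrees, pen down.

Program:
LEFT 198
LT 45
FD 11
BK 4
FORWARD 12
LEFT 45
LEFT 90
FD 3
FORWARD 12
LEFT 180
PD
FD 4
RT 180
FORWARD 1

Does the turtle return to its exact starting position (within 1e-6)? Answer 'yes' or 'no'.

Answer: no

Derivation:
Executing turtle program step by step:
Start: pos=(0,0), heading=0, pen down
LT 198: heading 0 -> 198
LT 45: heading 198 -> 243
FD 11: (0,0) -> (-4.994,-9.801) [heading=243, draw]
BK 4: (-4.994,-9.801) -> (-3.178,-6.237) [heading=243, draw]
FD 12: (-3.178,-6.237) -> (-8.626,-16.929) [heading=243, draw]
LT 45: heading 243 -> 288
LT 90: heading 288 -> 18
FD 3: (-8.626,-16.929) -> (-5.773,-16.002) [heading=18, draw]
FD 12: (-5.773,-16.002) -> (5.64,-12.294) [heading=18, draw]
LT 180: heading 18 -> 198
PD: pen down
FD 4: (5.64,-12.294) -> (1.836,-13.53) [heading=198, draw]
RT 180: heading 198 -> 18
FD 1: (1.836,-13.53) -> (2.787,-13.221) [heading=18, draw]
Final: pos=(2.787,-13.221), heading=18, 7 segment(s) drawn

Start position: (0, 0)
Final position: (2.787, -13.221)
Distance = 13.511; >= 1e-6 -> NOT closed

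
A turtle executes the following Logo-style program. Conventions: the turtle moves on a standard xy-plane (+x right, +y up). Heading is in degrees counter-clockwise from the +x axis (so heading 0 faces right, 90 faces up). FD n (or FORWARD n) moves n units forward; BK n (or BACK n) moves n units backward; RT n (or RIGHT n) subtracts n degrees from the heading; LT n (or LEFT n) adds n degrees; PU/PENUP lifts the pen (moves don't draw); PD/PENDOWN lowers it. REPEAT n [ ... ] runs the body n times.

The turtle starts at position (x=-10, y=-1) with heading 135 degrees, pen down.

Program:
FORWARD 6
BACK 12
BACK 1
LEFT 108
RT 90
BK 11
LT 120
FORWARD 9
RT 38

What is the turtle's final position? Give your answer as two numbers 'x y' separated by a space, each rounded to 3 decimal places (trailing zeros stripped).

Executing turtle program step by step:
Start: pos=(-10,-1), heading=135, pen down
FD 6: (-10,-1) -> (-14.243,3.243) [heading=135, draw]
BK 12: (-14.243,3.243) -> (-5.757,-5.243) [heading=135, draw]
BK 1: (-5.757,-5.243) -> (-5.05,-5.95) [heading=135, draw]
LT 108: heading 135 -> 243
RT 90: heading 243 -> 153
BK 11: (-5.05,-5.95) -> (4.751,-10.944) [heading=153, draw]
LT 120: heading 153 -> 273
FD 9: (4.751,-10.944) -> (5.222,-19.931) [heading=273, draw]
RT 38: heading 273 -> 235
Final: pos=(5.222,-19.931), heading=235, 5 segment(s) drawn

Answer: 5.222 -19.931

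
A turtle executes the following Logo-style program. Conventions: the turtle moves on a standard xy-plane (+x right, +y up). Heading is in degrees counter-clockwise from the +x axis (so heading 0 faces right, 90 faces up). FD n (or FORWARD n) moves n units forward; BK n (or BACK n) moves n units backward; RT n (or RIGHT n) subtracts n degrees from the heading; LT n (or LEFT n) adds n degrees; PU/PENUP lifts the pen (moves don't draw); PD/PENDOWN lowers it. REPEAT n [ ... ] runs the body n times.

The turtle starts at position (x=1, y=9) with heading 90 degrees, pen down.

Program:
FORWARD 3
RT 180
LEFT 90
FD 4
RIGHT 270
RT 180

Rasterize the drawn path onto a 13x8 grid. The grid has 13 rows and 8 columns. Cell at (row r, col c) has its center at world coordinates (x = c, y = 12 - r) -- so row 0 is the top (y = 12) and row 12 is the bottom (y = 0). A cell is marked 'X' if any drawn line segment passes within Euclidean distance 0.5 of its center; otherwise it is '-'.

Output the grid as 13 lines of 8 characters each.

Segment 0: (1,9) -> (1,12)
Segment 1: (1,12) -> (5,12)

Answer: -XXXXX--
-X------
-X------
-X------
--------
--------
--------
--------
--------
--------
--------
--------
--------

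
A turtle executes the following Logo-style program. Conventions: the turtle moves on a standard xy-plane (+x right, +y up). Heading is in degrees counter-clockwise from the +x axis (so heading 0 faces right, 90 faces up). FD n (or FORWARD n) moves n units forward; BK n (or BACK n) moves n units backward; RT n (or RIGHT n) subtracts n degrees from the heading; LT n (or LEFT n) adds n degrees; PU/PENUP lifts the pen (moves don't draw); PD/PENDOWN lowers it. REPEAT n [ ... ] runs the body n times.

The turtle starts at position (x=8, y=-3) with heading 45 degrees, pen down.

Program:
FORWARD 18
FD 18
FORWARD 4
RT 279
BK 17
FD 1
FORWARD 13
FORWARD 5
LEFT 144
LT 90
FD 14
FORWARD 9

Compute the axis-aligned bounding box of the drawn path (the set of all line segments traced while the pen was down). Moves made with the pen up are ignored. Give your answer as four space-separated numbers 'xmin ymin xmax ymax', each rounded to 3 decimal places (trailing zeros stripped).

Answer: 8 -3 58.109 26.902

Derivation:
Executing turtle program step by step:
Start: pos=(8,-3), heading=45, pen down
FD 18: (8,-3) -> (20.728,9.728) [heading=45, draw]
FD 18: (20.728,9.728) -> (33.456,22.456) [heading=45, draw]
FD 4: (33.456,22.456) -> (36.284,25.284) [heading=45, draw]
RT 279: heading 45 -> 126
BK 17: (36.284,25.284) -> (46.277,11.531) [heading=126, draw]
FD 1: (46.277,11.531) -> (45.689,12.34) [heading=126, draw]
FD 13: (45.689,12.34) -> (38.048,22.857) [heading=126, draw]
FD 5: (38.048,22.857) -> (35.109,26.902) [heading=126, draw]
LT 144: heading 126 -> 270
LT 90: heading 270 -> 0
FD 14: (35.109,26.902) -> (49.109,26.902) [heading=0, draw]
FD 9: (49.109,26.902) -> (58.109,26.902) [heading=0, draw]
Final: pos=(58.109,26.902), heading=0, 9 segment(s) drawn

Segment endpoints: x in {8, 20.728, 33.456, 35.109, 36.284, 38.048, 45.689, 46.277, 49.109, 58.109}, y in {-3, 9.728, 11.531, 12.34, 22.456, 22.857, 25.284, 26.902}
xmin=8, ymin=-3, xmax=58.109, ymax=26.902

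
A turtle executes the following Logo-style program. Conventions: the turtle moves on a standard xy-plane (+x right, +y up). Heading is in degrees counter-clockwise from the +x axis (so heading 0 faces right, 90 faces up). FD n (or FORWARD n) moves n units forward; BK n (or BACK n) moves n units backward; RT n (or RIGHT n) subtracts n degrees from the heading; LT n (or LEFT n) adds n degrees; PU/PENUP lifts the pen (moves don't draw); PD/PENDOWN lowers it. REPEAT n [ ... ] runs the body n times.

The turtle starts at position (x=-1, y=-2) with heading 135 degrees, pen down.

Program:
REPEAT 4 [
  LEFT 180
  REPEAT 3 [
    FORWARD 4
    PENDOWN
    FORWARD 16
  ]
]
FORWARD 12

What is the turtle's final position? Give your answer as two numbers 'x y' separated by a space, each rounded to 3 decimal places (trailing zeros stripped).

Answer: -9.485 6.485

Derivation:
Executing turtle program step by step:
Start: pos=(-1,-2), heading=135, pen down
REPEAT 4 [
  -- iteration 1/4 --
  LT 180: heading 135 -> 315
  REPEAT 3 [
    -- iteration 1/3 --
    FD 4: (-1,-2) -> (1.828,-4.828) [heading=315, draw]
    PD: pen down
    FD 16: (1.828,-4.828) -> (13.142,-16.142) [heading=315, draw]
    -- iteration 2/3 --
    FD 4: (13.142,-16.142) -> (15.971,-18.971) [heading=315, draw]
    PD: pen down
    FD 16: (15.971,-18.971) -> (27.284,-30.284) [heading=315, draw]
    -- iteration 3/3 --
    FD 4: (27.284,-30.284) -> (30.113,-33.113) [heading=315, draw]
    PD: pen down
    FD 16: (30.113,-33.113) -> (41.426,-44.426) [heading=315, draw]
  ]
  -- iteration 2/4 --
  LT 180: heading 315 -> 135
  REPEAT 3 [
    -- iteration 1/3 --
    FD 4: (41.426,-44.426) -> (38.598,-41.598) [heading=135, draw]
    PD: pen down
    FD 16: (38.598,-41.598) -> (27.284,-30.284) [heading=135, draw]
    -- iteration 2/3 --
    FD 4: (27.284,-30.284) -> (24.456,-27.456) [heading=135, draw]
    PD: pen down
    FD 16: (24.456,-27.456) -> (13.142,-16.142) [heading=135, draw]
    -- iteration 3/3 --
    FD 4: (13.142,-16.142) -> (10.314,-13.314) [heading=135, draw]
    PD: pen down
    FD 16: (10.314,-13.314) -> (-1,-2) [heading=135, draw]
  ]
  -- iteration 3/4 --
  LT 180: heading 135 -> 315
  REPEAT 3 [
    -- iteration 1/3 --
    FD 4: (-1,-2) -> (1.828,-4.828) [heading=315, draw]
    PD: pen down
    FD 16: (1.828,-4.828) -> (13.142,-16.142) [heading=315, draw]
    -- iteration 2/3 --
    FD 4: (13.142,-16.142) -> (15.971,-18.971) [heading=315, draw]
    PD: pen down
    FD 16: (15.971,-18.971) -> (27.284,-30.284) [heading=315, draw]
    -- iteration 3/3 --
    FD 4: (27.284,-30.284) -> (30.113,-33.113) [heading=315, draw]
    PD: pen down
    FD 16: (30.113,-33.113) -> (41.426,-44.426) [heading=315, draw]
  ]
  -- iteration 4/4 --
  LT 180: heading 315 -> 135
  REPEAT 3 [
    -- iteration 1/3 --
    FD 4: (41.426,-44.426) -> (38.598,-41.598) [heading=135, draw]
    PD: pen down
    FD 16: (38.598,-41.598) -> (27.284,-30.284) [heading=135, draw]
    -- iteration 2/3 --
    FD 4: (27.284,-30.284) -> (24.456,-27.456) [heading=135, draw]
    PD: pen down
    FD 16: (24.456,-27.456) -> (13.142,-16.142) [heading=135, draw]
    -- iteration 3/3 --
    FD 4: (13.142,-16.142) -> (10.314,-13.314) [heading=135, draw]
    PD: pen down
    FD 16: (10.314,-13.314) -> (-1,-2) [heading=135, draw]
  ]
]
FD 12: (-1,-2) -> (-9.485,6.485) [heading=135, draw]
Final: pos=(-9.485,6.485), heading=135, 25 segment(s) drawn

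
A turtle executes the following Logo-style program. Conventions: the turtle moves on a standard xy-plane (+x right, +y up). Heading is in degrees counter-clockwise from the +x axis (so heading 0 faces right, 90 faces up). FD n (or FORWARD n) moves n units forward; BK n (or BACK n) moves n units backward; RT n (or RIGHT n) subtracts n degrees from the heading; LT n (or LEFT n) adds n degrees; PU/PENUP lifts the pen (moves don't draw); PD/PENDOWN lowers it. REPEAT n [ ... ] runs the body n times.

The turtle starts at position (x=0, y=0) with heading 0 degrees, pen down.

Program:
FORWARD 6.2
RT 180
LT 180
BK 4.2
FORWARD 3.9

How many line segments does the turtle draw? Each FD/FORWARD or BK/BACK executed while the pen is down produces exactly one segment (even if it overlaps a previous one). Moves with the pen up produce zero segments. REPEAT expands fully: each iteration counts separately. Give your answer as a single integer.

Answer: 3

Derivation:
Executing turtle program step by step:
Start: pos=(0,0), heading=0, pen down
FD 6.2: (0,0) -> (6.2,0) [heading=0, draw]
RT 180: heading 0 -> 180
LT 180: heading 180 -> 0
BK 4.2: (6.2,0) -> (2,0) [heading=0, draw]
FD 3.9: (2,0) -> (5.9,0) [heading=0, draw]
Final: pos=(5.9,0), heading=0, 3 segment(s) drawn
Segments drawn: 3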